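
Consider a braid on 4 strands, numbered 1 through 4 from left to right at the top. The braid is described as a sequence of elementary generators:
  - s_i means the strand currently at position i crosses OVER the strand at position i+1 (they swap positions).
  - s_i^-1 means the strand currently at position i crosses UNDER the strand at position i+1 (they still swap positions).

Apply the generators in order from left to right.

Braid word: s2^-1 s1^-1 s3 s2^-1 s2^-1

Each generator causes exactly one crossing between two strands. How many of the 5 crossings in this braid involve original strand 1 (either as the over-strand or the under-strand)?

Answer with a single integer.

Gen 1: crossing 2x3. Involves strand 1? no. Count so far: 0
Gen 2: crossing 1x3. Involves strand 1? yes. Count so far: 1
Gen 3: crossing 2x4. Involves strand 1? no. Count so far: 1
Gen 4: crossing 1x4. Involves strand 1? yes. Count so far: 2
Gen 5: crossing 4x1. Involves strand 1? yes. Count so far: 3

Answer: 3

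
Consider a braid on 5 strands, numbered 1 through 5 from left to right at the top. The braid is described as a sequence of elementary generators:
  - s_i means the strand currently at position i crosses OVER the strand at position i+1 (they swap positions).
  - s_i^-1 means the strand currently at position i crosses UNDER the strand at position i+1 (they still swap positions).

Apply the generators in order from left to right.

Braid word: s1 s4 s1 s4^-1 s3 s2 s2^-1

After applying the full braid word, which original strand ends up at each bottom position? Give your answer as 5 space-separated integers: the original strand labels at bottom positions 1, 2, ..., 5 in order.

Answer: 1 2 4 3 5

Derivation:
Gen 1 (s1): strand 1 crosses over strand 2. Perm now: [2 1 3 4 5]
Gen 2 (s4): strand 4 crosses over strand 5. Perm now: [2 1 3 5 4]
Gen 3 (s1): strand 2 crosses over strand 1. Perm now: [1 2 3 5 4]
Gen 4 (s4^-1): strand 5 crosses under strand 4. Perm now: [1 2 3 4 5]
Gen 5 (s3): strand 3 crosses over strand 4. Perm now: [1 2 4 3 5]
Gen 6 (s2): strand 2 crosses over strand 4. Perm now: [1 4 2 3 5]
Gen 7 (s2^-1): strand 4 crosses under strand 2. Perm now: [1 2 4 3 5]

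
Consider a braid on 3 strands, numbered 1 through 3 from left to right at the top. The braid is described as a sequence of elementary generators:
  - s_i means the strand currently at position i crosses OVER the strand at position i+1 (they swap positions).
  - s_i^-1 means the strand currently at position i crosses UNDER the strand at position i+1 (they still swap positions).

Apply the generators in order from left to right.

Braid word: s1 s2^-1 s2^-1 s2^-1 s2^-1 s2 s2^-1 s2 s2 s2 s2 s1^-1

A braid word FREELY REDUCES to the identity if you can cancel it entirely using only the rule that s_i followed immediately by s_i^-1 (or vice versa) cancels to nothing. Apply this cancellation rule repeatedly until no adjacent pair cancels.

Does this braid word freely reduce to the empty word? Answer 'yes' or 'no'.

Gen 1 (s1): push. Stack: [s1]
Gen 2 (s2^-1): push. Stack: [s1 s2^-1]
Gen 3 (s2^-1): push. Stack: [s1 s2^-1 s2^-1]
Gen 4 (s2^-1): push. Stack: [s1 s2^-1 s2^-1 s2^-1]
Gen 5 (s2^-1): push. Stack: [s1 s2^-1 s2^-1 s2^-1 s2^-1]
Gen 6 (s2): cancels prior s2^-1. Stack: [s1 s2^-1 s2^-1 s2^-1]
Gen 7 (s2^-1): push. Stack: [s1 s2^-1 s2^-1 s2^-1 s2^-1]
Gen 8 (s2): cancels prior s2^-1. Stack: [s1 s2^-1 s2^-1 s2^-1]
Gen 9 (s2): cancels prior s2^-1. Stack: [s1 s2^-1 s2^-1]
Gen 10 (s2): cancels prior s2^-1. Stack: [s1 s2^-1]
Gen 11 (s2): cancels prior s2^-1. Stack: [s1]
Gen 12 (s1^-1): cancels prior s1. Stack: []
Reduced word: (empty)

Answer: yes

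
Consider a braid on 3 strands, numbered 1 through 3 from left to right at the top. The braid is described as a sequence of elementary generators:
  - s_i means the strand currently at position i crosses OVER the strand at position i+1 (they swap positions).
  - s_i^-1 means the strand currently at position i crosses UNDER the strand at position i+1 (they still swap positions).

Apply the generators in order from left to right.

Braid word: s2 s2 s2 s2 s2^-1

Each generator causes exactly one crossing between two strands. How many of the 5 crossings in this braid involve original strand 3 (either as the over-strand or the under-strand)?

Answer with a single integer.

Gen 1: crossing 2x3. Involves strand 3? yes. Count so far: 1
Gen 2: crossing 3x2. Involves strand 3? yes. Count so far: 2
Gen 3: crossing 2x3. Involves strand 3? yes. Count so far: 3
Gen 4: crossing 3x2. Involves strand 3? yes. Count so far: 4
Gen 5: crossing 2x3. Involves strand 3? yes. Count so far: 5

Answer: 5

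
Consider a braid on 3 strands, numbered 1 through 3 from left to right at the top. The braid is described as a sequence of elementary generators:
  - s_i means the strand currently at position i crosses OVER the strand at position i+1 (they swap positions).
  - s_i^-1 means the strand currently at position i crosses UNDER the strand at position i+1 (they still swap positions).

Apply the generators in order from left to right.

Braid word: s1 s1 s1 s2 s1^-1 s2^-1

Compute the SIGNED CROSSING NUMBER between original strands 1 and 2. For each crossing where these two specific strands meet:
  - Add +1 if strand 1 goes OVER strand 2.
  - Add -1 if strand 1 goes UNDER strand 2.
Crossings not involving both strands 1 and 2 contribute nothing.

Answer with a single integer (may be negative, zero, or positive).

Gen 1: 1 over 2. Both 1&2? yes. Contrib: +1. Sum: 1
Gen 2: 2 over 1. Both 1&2? yes. Contrib: -1. Sum: 0
Gen 3: 1 over 2. Both 1&2? yes. Contrib: +1. Sum: 1
Gen 4: crossing 1x3. Both 1&2? no. Sum: 1
Gen 5: crossing 2x3. Both 1&2? no. Sum: 1
Gen 6: 2 under 1. Both 1&2? yes. Contrib: +1. Sum: 2

Answer: 2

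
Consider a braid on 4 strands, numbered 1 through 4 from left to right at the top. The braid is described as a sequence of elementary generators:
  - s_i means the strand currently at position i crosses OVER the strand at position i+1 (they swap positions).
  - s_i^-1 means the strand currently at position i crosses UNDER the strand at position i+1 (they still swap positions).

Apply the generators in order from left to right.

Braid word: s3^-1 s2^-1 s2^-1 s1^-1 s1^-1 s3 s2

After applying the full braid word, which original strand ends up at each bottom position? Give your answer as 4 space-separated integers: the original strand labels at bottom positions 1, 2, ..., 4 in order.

Answer: 1 3 2 4

Derivation:
Gen 1 (s3^-1): strand 3 crosses under strand 4. Perm now: [1 2 4 3]
Gen 2 (s2^-1): strand 2 crosses under strand 4. Perm now: [1 4 2 3]
Gen 3 (s2^-1): strand 4 crosses under strand 2. Perm now: [1 2 4 3]
Gen 4 (s1^-1): strand 1 crosses under strand 2. Perm now: [2 1 4 3]
Gen 5 (s1^-1): strand 2 crosses under strand 1. Perm now: [1 2 4 3]
Gen 6 (s3): strand 4 crosses over strand 3. Perm now: [1 2 3 4]
Gen 7 (s2): strand 2 crosses over strand 3. Perm now: [1 3 2 4]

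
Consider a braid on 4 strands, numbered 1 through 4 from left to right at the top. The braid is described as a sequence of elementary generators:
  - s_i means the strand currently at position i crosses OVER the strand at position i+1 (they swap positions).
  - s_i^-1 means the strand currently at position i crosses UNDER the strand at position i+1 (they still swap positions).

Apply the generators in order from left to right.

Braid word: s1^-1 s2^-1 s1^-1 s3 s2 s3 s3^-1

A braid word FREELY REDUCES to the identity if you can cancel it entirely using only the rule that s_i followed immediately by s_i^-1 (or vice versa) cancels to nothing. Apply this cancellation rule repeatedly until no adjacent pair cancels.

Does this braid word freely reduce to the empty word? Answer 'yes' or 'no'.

Gen 1 (s1^-1): push. Stack: [s1^-1]
Gen 2 (s2^-1): push. Stack: [s1^-1 s2^-1]
Gen 3 (s1^-1): push. Stack: [s1^-1 s2^-1 s1^-1]
Gen 4 (s3): push. Stack: [s1^-1 s2^-1 s1^-1 s3]
Gen 5 (s2): push. Stack: [s1^-1 s2^-1 s1^-1 s3 s2]
Gen 6 (s3): push. Stack: [s1^-1 s2^-1 s1^-1 s3 s2 s3]
Gen 7 (s3^-1): cancels prior s3. Stack: [s1^-1 s2^-1 s1^-1 s3 s2]
Reduced word: s1^-1 s2^-1 s1^-1 s3 s2

Answer: no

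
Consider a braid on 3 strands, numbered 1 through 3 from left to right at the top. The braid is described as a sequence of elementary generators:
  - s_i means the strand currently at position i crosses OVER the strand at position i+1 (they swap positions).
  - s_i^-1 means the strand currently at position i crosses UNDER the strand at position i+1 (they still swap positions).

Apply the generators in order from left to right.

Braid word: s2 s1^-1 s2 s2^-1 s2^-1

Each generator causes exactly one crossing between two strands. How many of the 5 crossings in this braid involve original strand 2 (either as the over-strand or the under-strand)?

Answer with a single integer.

Gen 1: crossing 2x3. Involves strand 2? yes. Count so far: 1
Gen 2: crossing 1x3. Involves strand 2? no. Count so far: 1
Gen 3: crossing 1x2. Involves strand 2? yes. Count so far: 2
Gen 4: crossing 2x1. Involves strand 2? yes. Count so far: 3
Gen 5: crossing 1x2. Involves strand 2? yes. Count so far: 4

Answer: 4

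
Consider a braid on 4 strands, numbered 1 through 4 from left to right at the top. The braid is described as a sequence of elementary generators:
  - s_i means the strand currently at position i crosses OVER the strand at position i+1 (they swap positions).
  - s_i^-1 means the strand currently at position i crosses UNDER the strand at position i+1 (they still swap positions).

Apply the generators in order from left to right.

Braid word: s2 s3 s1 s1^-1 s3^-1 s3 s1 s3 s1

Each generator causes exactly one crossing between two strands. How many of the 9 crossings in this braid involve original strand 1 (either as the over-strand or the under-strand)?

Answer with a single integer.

Answer: 4

Derivation:
Gen 1: crossing 2x3. Involves strand 1? no. Count so far: 0
Gen 2: crossing 2x4. Involves strand 1? no. Count so far: 0
Gen 3: crossing 1x3. Involves strand 1? yes. Count so far: 1
Gen 4: crossing 3x1. Involves strand 1? yes. Count so far: 2
Gen 5: crossing 4x2. Involves strand 1? no. Count so far: 2
Gen 6: crossing 2x4. Involves strand 1? no. Count so far: 2
Gen 7: crossing 1x3. Involves strand 1? yes. Count so far: 3
Gen 8: crossing 4x2. Involves strand 1? no. Count so far: 3
Gen 9: crossing 3x1. Involves strand 1? yes. Count so far: 4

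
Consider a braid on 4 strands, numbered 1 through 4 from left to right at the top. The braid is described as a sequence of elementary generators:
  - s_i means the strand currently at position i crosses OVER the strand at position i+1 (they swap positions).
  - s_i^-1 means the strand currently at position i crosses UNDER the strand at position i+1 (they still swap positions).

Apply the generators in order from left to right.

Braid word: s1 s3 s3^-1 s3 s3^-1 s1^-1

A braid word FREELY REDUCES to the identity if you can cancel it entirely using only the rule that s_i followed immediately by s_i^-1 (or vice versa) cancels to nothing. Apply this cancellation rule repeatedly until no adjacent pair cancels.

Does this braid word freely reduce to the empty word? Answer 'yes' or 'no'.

Gen 1 (s1): push. Stack: [s1]
Gen 2 (s3): push. Stack: [s1 s3]
Gen 3 (s3^-1): cancels prior s3. Stack: [s1]
Gen 4 (s3): push. Stack: [s1 s3]
Gen 5 (s3^-1): cancels prior s3. Stack: [s1]
Gen 6 (s1^-1): cancels prior s1. Stack: []
Reduced word: (empty)

Answer: yes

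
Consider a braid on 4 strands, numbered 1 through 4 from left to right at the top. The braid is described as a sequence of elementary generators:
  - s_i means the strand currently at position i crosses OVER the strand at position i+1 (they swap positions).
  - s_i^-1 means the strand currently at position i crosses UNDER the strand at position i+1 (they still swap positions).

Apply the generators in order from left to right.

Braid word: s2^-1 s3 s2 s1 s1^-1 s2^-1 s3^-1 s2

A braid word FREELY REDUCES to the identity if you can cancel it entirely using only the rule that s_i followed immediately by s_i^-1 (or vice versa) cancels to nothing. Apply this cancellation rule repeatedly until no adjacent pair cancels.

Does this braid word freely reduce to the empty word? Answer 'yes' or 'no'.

Answer: yes

Derivation:
Gen 1 (s2^-1): push. Stack: [s2^-1]
Gen 2 (s3): push. Stack: [s2^-1 s3]
Gen 3 (s2): push. Stack: [s2^-1 s3 s2]
Gen 4 (s1): push. Stack: [s2^-1 s3 s2 s1]
Gen 5 (s1^-1): cancels prior s1. Stack: [s2^-1 s3 s2]
Gen 6 (s2^-1): cancels prior s2. Stack: [s2^-1 s3]
Gen 7 (s3^-1): cancels prior s3. Stack: [s2^-1]
Gen 8 (s2): cancels prior s2^-1. Stack: []
Reduced word: (empty)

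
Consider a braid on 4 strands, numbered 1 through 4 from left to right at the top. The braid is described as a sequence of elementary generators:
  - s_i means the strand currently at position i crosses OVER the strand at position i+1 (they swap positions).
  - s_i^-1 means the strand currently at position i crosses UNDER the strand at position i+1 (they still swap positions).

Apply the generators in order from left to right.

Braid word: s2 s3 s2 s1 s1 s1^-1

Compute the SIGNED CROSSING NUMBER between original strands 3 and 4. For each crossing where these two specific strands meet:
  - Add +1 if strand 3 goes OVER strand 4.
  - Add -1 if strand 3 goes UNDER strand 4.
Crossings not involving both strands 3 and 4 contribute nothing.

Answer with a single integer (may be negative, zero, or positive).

Answer: 1

Derivation:
Gen 1: crossing 2x3. Both 3&4? no. Sum: 0
Gen 2: crossing 2x4. Both 3&4? no. Sum: 0
Gen 3: 3 over 4. Both 3&4? yes. Contrib: +1. Sum: 1
Gen 4: crossing 1x4. Both 3&4? no. Sum: 1
Gen 5: crossing 4x1. Both 3&4? no. Sum: 1
Gen 6: crossing 1x4. Both 3&4? no. Sum: 1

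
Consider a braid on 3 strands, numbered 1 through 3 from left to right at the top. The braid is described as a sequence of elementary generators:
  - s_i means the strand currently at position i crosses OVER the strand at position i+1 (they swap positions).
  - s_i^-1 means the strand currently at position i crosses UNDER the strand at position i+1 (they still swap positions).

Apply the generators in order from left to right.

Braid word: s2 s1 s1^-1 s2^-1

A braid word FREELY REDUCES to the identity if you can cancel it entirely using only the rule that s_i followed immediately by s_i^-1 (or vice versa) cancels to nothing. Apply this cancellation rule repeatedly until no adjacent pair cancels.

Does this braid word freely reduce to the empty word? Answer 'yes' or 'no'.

Gen 1 (s2): push. Stack: [s2]
Gen 2 (s1): push. Stack: [s2 s1]
Gen 3 (s1^-1): cancels prior s1. Stack: [s2]
Gen 4 (s2^-1): cancels prior s2. Stack: []
Reduced word: (empty)

Answer: yes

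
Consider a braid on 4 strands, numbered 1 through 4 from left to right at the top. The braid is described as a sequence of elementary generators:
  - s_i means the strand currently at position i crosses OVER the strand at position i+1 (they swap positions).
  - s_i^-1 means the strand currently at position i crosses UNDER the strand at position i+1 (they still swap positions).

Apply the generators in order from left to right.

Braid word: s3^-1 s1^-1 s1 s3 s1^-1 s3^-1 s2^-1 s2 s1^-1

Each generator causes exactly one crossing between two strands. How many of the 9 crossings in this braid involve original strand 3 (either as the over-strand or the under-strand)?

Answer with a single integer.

Gen 1: crossing 3x4. Involves strand 3? yes. Count so far: 1
Gen 2: crossing 1x2. Involves strand 3? no. Count so far: 1
Gen 3: crossing 2x1. Involves strand 3? no. Count so far: 1
Gen 4: crossing 4x3. Involves strand 3? yes. Count so far: 2
Gen 5: crossing 1x2. Involves strand 3? no. Count so far: 2
Gen 6: crossing 3x4. Involves strand 3? yes. Count so far: 3
Gen 7: crossing 1x4. Involves strand 3? no. Count so far: 3
Gen 8: crossing 4x1. Involves strand 3? no. Count so far: 3
Gen 9: crossing 2x1. Involves strand 3? no. Count so far: 3

Answer: 3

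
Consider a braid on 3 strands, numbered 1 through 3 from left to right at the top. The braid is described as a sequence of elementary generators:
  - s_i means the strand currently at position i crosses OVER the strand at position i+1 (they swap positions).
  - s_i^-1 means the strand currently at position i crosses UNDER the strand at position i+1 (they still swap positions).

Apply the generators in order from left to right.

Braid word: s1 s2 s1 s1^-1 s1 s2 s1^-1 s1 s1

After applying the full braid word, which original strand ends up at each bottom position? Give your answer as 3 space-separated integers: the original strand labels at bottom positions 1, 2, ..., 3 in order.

Gen 1 (s1): strand 1 crosses over strand 2. Perm now: [2 1 3]
Gen 2 (s2): strand 1 crosses over strand 3. Perm now: [2 3 1]
Gen 3 (s1): strand 2 crosses over strand 3. Perm now: [3 2 1]
Gen 4 (s1^-1): strand 3 crosses under strand 2. Perm now: [2 3 1]
Gen 5 (s1): strand 2 crosses over strand 3. Perm now: [3 2 1]
Gen 6 (s2): strand 2 crosses over strand 1. Perm now: [3 1 2]
Gen 7 (s1^-1): strand 3 crosses under strand 1. Perm now: [1 3 2]
Gen 8 (s1): strand 1 crosses over strand 3. Perm now: [3 1 2]
Gen 9 (s1): strand 3 crosses over strand 1. Perm now: [1 3 2]

Answer: 1 3 2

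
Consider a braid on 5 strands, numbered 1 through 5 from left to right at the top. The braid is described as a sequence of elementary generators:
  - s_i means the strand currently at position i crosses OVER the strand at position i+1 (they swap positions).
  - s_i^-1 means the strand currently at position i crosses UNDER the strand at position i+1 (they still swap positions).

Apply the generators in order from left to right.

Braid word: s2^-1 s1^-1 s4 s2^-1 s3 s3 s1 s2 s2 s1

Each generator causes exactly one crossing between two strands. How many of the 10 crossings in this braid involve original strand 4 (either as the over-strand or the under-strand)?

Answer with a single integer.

Gen 1: crossing 2x3. Involves strand 4? no. Count so far: 0
Gen 2: crossing 1x3. Involves strand 4? no. Count so far: 0
Gen 3: crossing 4x5. Involves strand 4? yes. Count so far: 1
Gen 4: crossing 1x2. Involves strand 4? no. Count so far: 1
Gen 5: crossing 1x5. Involves strand 4? no. Count so far: 1
Gen 6: crossing 5x1. Involves strand 4? no. Count so far: 1
Gen 7: crossing 3x2. Involves strand 4? no. Count so far: 1
Gen 8: crossing 3x1. Involves strand 4? no. Count so far: 1
Gen 9: crossing 1x3. Involves strand 4? no. Count so far: 1
Gen 10: crossing 2x3. Involves strand 4? no. Count so far: 1

Answer: 1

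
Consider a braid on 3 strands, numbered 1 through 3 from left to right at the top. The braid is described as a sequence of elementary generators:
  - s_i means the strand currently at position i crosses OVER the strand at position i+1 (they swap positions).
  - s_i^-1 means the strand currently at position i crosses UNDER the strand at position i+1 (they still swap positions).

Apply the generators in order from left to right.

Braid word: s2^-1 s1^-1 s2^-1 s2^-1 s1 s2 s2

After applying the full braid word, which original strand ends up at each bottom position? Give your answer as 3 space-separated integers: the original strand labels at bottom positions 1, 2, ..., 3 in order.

Gen 1 (s2^-1): strand 2 crosses under strand 3. Perm now: [1 3 2]
Gen 2 (s1^-1): strand 1 crosses under strand 3. Perm now: [3 1 2]
Gen 3 (s2^-1): strand 1 crosses under strand 2. Perm now: [3 2 1]
Gen 4 (s2^-1): strand 2 crosses under strand 1. Perm now: [3 1 2]
Gen 5 (s1): strand 3 crosses over strand 1. Perm now: [1 3 2]
Gen 6 (s2): strand 3 crosses over strand 2. Perm now: [1 2 3]
Gen 7 (s2): strand 2 crosses over strand 3. Perm now: [1 3 2]

Answer: 1 3 2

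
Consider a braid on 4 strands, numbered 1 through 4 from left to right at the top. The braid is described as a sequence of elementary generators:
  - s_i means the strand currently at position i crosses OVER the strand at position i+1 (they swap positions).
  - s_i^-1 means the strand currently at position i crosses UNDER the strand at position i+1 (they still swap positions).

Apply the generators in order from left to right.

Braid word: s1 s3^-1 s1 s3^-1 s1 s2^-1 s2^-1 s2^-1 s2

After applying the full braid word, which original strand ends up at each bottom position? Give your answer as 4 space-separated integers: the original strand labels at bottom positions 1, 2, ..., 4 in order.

Gen 1 (s1): strand 1 crosses over strand 2. Perm now: [2 1 3 4]
Gen 2 (s3^-1): strand 3 crosses under strand 4. Perm now: [2 1 4 3]
Gen 3 (s1): strand 2 crosses over strand 1. Perm now: [1 2 4 3]
Gen 4 (s3^-1): strand 4 crosses under strand 3. Perm now: [1 2 3 4]
Gen 5 (s1): strand 1 crosses over strand 2. Perm now: [2 1 3 4]
Gen 6 (s2^-1): strand 1 crosses under strand 3. Perm now: [2 3 1 4]
Gen 7 (s2^-1): strand 3 crosses under strand 1. Perm now: [2 1 3 4]
Gen 8 (s2^-1): strand 1 crosses under strand 3. Perm now: [2 3 1 4]
Gen 9 (s2): strand 3 crosses over strand 1. Perm now: [2 1 3 4]

Answer: 2 1 3 4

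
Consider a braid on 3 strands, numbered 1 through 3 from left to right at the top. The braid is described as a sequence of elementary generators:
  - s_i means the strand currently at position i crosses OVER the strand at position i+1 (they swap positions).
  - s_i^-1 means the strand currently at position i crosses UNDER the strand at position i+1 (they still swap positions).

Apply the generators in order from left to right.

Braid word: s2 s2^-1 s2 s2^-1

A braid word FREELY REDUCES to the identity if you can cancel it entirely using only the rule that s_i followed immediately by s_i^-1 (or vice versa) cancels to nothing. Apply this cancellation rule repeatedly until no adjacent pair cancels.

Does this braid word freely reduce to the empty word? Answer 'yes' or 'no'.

Answer: yes

Derivation:
Gen 1 (s2): push. Stack: [s2]
Gen 2 (s2^-1): cancels prior s2. Stack: []
Gen 3 (s2): push. Stack: [s2]
Gen 4 (s2^-1): cancels prior s2. Stack: []
Reduced word: (empty)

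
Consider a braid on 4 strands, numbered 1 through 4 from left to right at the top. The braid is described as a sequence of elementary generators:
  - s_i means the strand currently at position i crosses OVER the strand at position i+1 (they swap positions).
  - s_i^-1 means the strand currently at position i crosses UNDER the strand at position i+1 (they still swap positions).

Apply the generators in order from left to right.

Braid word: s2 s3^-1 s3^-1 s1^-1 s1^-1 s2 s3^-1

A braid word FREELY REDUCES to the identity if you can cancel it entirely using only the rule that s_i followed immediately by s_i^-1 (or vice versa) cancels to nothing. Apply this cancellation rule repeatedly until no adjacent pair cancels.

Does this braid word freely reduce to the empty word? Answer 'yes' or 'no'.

Gen 1 (s2): push. Stack: [s2]
Gen 2 (s3^-1): push. Stack: [s2 s3^-1]
Gen 3 (s3^-1): push. Stack: [s2 s3^-1 s3^-1]
Gen 4 (s1^-1): push. Stack: [s2 s3^-1 s3^-1 s1^-1]
Gen 5 (s1^-1): push. Stack: [s2 s3^-1 s3^-1 s1^-1 s1^-1]
Gen 6 (s2): push. Stack: [s2 s3^-1 s3^-1 s1^-1 s1^-1 s2]
Gen 7 (s3^-1): push. Stack: [s2 s3^-1 s3^-1 s1^-1 s1^-1 s2 s3^-1]
Reduced word: s2 s3^-1 s3^-1 s1^-1 s1^-1 s2 s3^-1

Answer: no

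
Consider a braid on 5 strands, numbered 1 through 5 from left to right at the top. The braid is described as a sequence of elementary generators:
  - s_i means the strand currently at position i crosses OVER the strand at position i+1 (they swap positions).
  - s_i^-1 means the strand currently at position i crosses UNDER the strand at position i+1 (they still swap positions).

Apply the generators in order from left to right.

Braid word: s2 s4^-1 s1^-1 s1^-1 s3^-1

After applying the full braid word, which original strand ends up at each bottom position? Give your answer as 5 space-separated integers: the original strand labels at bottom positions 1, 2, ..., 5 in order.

Gen 1 (s2): strand 2 crosses over strand 3. Perm now: [1 3 2 4 5]
Gen 2 (s4^-1): strand 4 crosses under strand 5. Perm now: [1 3 2 5 4]
Gen 3 (s1^-1): strand 1 crosses under strand 3. Perm now: [3 1 2 5 4]
Gen 4 (s1^-1): strand 3 crosses under strand 1. Perm now: [1 3 2 5 4]
Gen 5 (s3^-1): strand 2 crosses under strand 5. Perm now: [1 3 5 2 4]

Answer: 1 3 5 2 4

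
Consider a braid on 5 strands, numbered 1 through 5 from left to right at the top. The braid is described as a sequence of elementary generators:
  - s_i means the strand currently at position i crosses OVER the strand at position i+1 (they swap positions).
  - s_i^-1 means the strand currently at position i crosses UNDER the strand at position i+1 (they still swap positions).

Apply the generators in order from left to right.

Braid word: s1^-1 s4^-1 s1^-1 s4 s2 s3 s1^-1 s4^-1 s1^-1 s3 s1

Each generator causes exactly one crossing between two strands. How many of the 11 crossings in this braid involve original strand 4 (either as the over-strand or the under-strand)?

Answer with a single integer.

Answer: 4

Derivation:
Gen 1: crossing 1x2. Involves strand 4? no. Count so far: 0
Gen 2: crossing 4x5. Involves strand 4? yes. Count so far: 1
Gen 3: crossing 2x1. Involves strand 4? no. Count so far: 1
Gen 4: crossing 5x4. Involves strand 4? yes. Count so far: 2
Gen 5: crossing 2x3. Involves strand 4? no. Count so far: 2
Gen 6: crossing 2x4. Involves strand 4? yes. Count so far: 3
Gen 7: crossing 1x3. Involves strand 4? no. Count so far: 3
Gen 8: crossing 2x5. Involves strand 4? no. Count so far: 3
Gen 9: crossing 3x1. Involves strand 4? no. Count so far: 3
Gen 10: crossing 4x5. Involves strand 4? yes. Count so far: 4
Gen 11: crossing 1x3. Involves strand 4? no. Count so far: 4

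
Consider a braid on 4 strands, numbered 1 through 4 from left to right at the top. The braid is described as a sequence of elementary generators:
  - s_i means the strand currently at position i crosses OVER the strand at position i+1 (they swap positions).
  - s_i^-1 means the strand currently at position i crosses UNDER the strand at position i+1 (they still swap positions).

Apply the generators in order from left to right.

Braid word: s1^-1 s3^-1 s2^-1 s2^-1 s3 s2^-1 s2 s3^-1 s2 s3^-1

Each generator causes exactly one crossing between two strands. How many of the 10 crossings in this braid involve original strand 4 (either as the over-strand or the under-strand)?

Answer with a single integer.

Gen 1: crossing 1x2. Involves strand 4? no. Count so far: 0
Gen 2: crossing 3x4. Involves strand 4? yes. Count so far: 1
Gen 3: crossing 1x4. Involves strand 4? yes. Count so far: 2
Gen 4: crossing 4x1. Involves strand 4? yes. Count so far: 3
Gen 5: crossing 4x3. Involves strand 4? yes. Count so far: 4
Gen 6: crossing 1x3. Involves strand 4? no. Count so far: 4
Gen 7: crossing 3x1. Involves strand 4? no. Count so far: 4
Gen 8: crossing 3x4. Involves strand 4? yes. Count so far: 5
Gen 9: crossing 1x4. Involves strand 4? yes. Count so far: 6
Gen 10: crossing 1x3. Involves strand 4? no. Count so far: 6

Answer: 6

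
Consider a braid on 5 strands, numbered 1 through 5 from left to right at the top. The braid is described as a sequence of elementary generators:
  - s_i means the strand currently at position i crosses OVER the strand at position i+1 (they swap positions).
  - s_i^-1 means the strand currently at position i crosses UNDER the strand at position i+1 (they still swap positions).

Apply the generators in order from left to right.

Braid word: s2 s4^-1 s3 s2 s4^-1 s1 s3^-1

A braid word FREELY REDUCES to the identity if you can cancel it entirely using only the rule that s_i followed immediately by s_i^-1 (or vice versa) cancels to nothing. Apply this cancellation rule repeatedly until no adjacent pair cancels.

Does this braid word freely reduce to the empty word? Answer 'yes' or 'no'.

Answer: no

Derivation:
Gen 1 (s2): push. Stack: [s2]
Gen 2 (s4^-1): push. Stack: [s2 s4^-1]
Gen 3 (s3): push. Stack: [s2 s4^-1 s3]
Gen 4 (s2): push. Stack: [s2 s4^-1 s3 s2]
Gen 5 (s4^-1): push. Stack: [s2 s4^-1 s3 s2 s4^-1]
Gen 6 (s1): push. Stack: [s2 s4^-1 s3 s2 s4^-1 s1]
Gen 7 (s3^-1): push. Stack: [s2 s4^-1 s3 s2 s4^-1 s1 s3^-1]
Reduced word: s2 s4^-1 s3 s2 s4^-1 s1 s3^-1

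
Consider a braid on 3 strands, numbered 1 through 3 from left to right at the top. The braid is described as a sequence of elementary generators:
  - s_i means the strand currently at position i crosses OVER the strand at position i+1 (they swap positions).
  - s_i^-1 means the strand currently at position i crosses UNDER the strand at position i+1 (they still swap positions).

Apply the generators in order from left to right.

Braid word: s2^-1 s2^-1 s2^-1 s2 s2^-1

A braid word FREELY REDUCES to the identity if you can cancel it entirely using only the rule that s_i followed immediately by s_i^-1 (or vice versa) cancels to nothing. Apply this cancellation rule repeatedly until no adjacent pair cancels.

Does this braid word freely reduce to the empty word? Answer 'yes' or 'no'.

Gen 1 (s2^-1): push. Stack: [s2^-1]
Gen 2 (s2^-1): push. Stack: [s2^-1 s2^-1]
Gen 3 (s2^-1): push. Stack: [s2^-1 s2^-1 s2^-1]
Gen 4 (s2): cancels prior s2^-1. Stack: [s2^-1 s2^-1]
Gen 5 (s2^-1): push. Stack: [s2^-1 s2^-1 s2^-1]
Reduced word: s2^-1 s2^-1 s2^-1

Answer: no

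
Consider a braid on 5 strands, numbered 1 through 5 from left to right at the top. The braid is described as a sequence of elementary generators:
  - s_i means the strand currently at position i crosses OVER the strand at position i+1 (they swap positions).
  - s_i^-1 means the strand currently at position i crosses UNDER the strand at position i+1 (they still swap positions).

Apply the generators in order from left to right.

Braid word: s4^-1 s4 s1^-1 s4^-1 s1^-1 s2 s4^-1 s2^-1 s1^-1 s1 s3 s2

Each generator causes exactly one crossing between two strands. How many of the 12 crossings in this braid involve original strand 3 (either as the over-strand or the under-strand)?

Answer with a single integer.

Answer: 3

Derivation:
Gen 1: crossing 4x5. Involves strand 3? no. Count so far: 0
Gen 2: crossing 5x4. Involves strand 3? no. Count so far: 0
Gen 3: crossing 1x2. Involves strand 3? no. Count so far: 0
Gen 4: crossing 4x5. Involves strand 3? no. Count so far: 0
Gen 5: crossing 2x1. Involves strand 3? no. Count so far: 0
Gen 6: crossing 2x3. Involves strand 3? yes. Count so far: 1
Gen 7: crossing 5x4. Involves strand 3? no. Count so far: 1
Gen 8: crossing 3x2. Involves strand 3? yes. Count so far: 2
Gen 9: crossing 1x2. Involves strand 3? no. Count so far: 2
Gen 10: crossing 2x1. Involves strand 3? no. Count so far: 2
Gen 11: crossing 3x4. Involves strand 3? yes. Count so far: 3
Gen 12: crossing 2x4. Involves strand 3? no. Count so far: 3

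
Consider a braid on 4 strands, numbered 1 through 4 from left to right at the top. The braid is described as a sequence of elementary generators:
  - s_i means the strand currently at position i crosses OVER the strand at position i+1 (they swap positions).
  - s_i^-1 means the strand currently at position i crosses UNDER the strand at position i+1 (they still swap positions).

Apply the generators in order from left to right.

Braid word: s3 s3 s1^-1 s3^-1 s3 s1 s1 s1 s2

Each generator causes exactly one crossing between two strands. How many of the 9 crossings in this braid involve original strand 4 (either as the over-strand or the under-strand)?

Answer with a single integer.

Gen 1: crossing 3x4. Involves strand 4? yes. Count so far: 1
Gen 2: crossing 4x3. Involves strand 4? yes. Count so far: 2
Gen 3: crossing 1x2. Involves strand 4? no. Count so far: 2
Gen 4: crossing 3x4. Involves strand 4? yes. Count so far: 3
Gen 5: crossing 4x3. Involves strand 4? yes. Count so far: 4
Gen 6: crossing 2x1. Involves strand 4? no. Count so far: 4
Gen 7: crossing 1x2. Involves strand 4? no. Count so far: 4
Gen 8: crossing 2x1. Involves strand 4? no. Count so far: 4
Gen 9: crossing 2x3. Involves strand 4? no. Count so far: 4

Answer: 4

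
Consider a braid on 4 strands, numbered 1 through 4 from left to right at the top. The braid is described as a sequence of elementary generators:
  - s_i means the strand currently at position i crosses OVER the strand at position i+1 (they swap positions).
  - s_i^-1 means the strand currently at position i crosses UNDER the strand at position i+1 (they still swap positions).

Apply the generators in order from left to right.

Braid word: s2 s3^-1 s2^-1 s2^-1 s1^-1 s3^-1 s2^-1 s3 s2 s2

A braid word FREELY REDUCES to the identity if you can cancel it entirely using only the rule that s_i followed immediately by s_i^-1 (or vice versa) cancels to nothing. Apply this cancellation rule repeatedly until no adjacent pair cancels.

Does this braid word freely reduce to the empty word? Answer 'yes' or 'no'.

Answer: no

Derivation:
Gen 1 (s2): push. Stack: [s2]
Gen 2 (s3^-1): push. Stack: [s2 s3^-1]
Gen 3 (s2^-1): push. Stack: [s2 s3^-1 s2^-1]
Gen 4 (s2^-1): push. Stack: [s2 s3^-1 s2^-1 s2^-1]
Gen 5 (s1^-1): push. Stack: [s2 s3^-1 s2^-1 s2^-1 s1^-1]
Gen 6 (s3^-1): push. Stack: [s2 s3^-1 s2^-1 s2^-1 s1^-1 s3^-1]
Gen 7 (s2^-1): push. Stack: [s2 s3^-1 s2^-1 s2^-1 s1^-1 s3^-1 s2^-1]
Gen 8 (s3): push. Stack: [s2 s3^-1 s2^-1 s2^-1 s1^-1 s3^-1 s2^-1 s3]
Gen 9 (s2): push. Stack: [s2 s3^-1 s2^-1 s2^-1 s1^-1 s3^-1 s2^-1 s3 s2]
Gen 10 (s2): push. Stack: [s2 s3^-1 s2^-1 s2^-1 s1^-1 s3^-1 s2^-1 s3 s2 s2]
Reduced word: s2 s3^-1 s2^-1 s2^-1 s1^-1 s3^-1 s2^-1 s3 s2 s2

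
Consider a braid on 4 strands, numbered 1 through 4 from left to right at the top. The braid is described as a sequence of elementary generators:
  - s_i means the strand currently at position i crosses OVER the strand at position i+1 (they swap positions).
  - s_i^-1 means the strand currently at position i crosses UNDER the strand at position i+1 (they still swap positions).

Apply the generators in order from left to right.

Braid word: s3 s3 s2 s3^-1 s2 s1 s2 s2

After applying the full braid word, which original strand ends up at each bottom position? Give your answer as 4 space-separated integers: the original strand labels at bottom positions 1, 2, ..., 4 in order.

Gen 1 (s3): strand 3 crosses over strand 4. Perm now: [1 2 4 3]
Gen 2 (s3): strand 4 crosses over strand 3. Perm now: [1 2 3 4]
Gen 3 (s2): strand 2 crosses over strand 3. Perm now: [1 3 2 4]
Gen 4 (s3^-1): strand 2 crosses under strand 4. Perm now: [1 3 4 2]
Gen 5 (s2): strand 3 crosses over strand 4. Perm now: [1 4 3 2]
Gen 6 (s1): strand 1 crosses over strand 4. Perm now: [4 1 3 2]
Gen 7 (s2): strand 1 crosses over strand 3. Perm now: [4 3 1 2]
Gen 8 (s2): strand 3 crosses over strand 1. Perm now: [4 1 3 2]

Answer: 4 1 3 2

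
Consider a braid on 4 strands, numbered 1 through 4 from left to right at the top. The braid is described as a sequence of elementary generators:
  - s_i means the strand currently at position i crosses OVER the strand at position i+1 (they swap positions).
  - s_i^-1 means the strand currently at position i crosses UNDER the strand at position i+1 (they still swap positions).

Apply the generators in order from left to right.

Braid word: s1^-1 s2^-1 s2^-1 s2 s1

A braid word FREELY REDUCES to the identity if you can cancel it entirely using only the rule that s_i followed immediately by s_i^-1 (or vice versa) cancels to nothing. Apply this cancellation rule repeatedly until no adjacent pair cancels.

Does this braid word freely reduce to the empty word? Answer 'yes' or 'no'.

Answer: no

Derivation:
Gen 1 (s1^-1): push. Stack: [s1^-1]
Gen 2 (s2^-1): push. Stack: [s1^-1 s2^-1]
Gen 3 (s2^-1): push. Stack: [s1^-1 s2^-1 s2^-1]
Gen 4 (s2): cancels prior s2^-1. Stack: [s1^-1 s2^-1]
Gen 5 (s1): push. Stack: [s1^-1 s2^-1 s1]
Reduced word: s1^-1 s2^-1 s1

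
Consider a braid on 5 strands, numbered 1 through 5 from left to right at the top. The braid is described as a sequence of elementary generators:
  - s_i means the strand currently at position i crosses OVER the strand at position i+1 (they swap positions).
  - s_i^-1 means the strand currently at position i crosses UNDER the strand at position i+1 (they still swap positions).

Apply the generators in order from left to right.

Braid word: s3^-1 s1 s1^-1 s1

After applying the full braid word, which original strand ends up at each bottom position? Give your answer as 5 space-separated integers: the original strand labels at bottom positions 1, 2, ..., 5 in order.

Gen 1 (s3^-1): strand 3 crosses under strand 4. Perm now: [1 2 4 3 5]
Gen 2 (s1): strand 1 crosses over strand 2. Perm now: [2 1 4 3 5]
Gen 3 (s1^-1): strand 2 crosses under strand 1. Perm now: [1 2 4 3 5]
Gen 4 (s1): strand 1 crosses over strand 2. Perm now: [2 1 4 3 5]

Answer: 2 1 4 3 5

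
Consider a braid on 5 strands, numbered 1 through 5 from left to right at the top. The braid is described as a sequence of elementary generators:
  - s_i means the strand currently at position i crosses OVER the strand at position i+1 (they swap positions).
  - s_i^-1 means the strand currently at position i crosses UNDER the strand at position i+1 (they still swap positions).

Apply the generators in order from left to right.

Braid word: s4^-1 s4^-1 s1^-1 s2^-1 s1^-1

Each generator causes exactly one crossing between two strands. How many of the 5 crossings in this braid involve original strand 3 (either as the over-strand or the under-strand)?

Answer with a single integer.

Gen 1: crossing 4x5. Involves strand 3? no. Count so far: 0
Gen 2: crossing 5x4. Involves strand 3? no. Count so far: 0
Gen 3: crossing 1x2. Involves strand 3? no. Count so far: 0
Gen 4: crossing 1x3. Involves strand 3? yes. Count so far: 1
Gen 5: crossing 2x3. Involves strand 3? yes. Count so far: 2

Answer: 2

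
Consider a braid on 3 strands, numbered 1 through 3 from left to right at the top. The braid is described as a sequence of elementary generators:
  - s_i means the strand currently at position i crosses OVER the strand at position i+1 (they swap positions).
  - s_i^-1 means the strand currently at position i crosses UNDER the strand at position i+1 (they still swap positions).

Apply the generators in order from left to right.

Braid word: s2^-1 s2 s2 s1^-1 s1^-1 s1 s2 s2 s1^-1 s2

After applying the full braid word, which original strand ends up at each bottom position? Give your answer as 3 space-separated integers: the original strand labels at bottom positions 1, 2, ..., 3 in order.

Answer: 1 2 3

Derivation:
Gen 1 (s2^-1): strand 2 crosses under strand 3. Perm now: [1 3 2]
Gen 2 (s2): strand 3 crosses over strand 2. Perm now: [1 2 3]
Gen 3 (s2): strand 2 crosses over strand 3. Perm now: [1 3 2]
Gen 4 (s1^-1): strand 1 crosses under strand 3. Perm now: [3 1 2]
Gen 5 (s1^-1): strand 3 crosses under strand 1. Perm now: [1 3 2]
Gen 6 (s1): strand 1 crosses over strand 3. Perm now: [3 1 2]
Gen 7 (s2): strand 1 crosses over strand 2. Perm now: [3 2 1]
Gen 8 (s2): strand 2 crosses over strand 1. Perm now: [3 1 2]
Gen 9 (s1^-1): strand 3 crosses under strand 1. Perm now: [1 3 2]
Gen 10 (s2): strand 3 crosses over strand 2. Perm now: [1 2 3]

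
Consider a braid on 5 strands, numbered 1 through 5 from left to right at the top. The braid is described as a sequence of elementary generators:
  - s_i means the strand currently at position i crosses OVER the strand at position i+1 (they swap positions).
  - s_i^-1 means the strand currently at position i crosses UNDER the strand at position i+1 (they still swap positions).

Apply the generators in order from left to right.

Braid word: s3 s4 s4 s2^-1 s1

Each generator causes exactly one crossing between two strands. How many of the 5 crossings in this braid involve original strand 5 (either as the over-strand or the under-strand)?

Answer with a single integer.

Answer: 2

Derivation:
Gen 1: crossing 3x4. Involves strand 5? no. Count so far: 0
Gen 2: crossing 3x5. Involves strand 5? yes. Count so far: 1
Gen 3: crossing 5x3. Involves strand 5? yes. Count so far: 2
Gen 4: crossing 2x4. Involves strand 5? no. Count so far: 2
Gen 5: crossing 1x4. Involves strand 5? no. Count so far: 2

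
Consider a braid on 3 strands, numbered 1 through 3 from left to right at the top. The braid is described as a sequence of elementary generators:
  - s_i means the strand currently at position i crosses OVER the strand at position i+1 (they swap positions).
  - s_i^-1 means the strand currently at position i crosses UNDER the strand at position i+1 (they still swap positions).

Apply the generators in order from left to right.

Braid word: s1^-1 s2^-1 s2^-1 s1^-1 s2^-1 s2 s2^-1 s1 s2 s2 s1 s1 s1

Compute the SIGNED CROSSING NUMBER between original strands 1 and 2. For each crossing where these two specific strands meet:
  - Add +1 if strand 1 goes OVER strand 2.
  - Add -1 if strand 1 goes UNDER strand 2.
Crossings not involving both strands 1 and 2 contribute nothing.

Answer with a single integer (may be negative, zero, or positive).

Answer: 0

Derivation:
Gen 1: 1 under 2. Both 1&2? yes. Contrib: -1. Sum: -1
Gen 2: crossing 1x3. Both 1&2? no. Sum: -1
Gen 3: crossing 3x1. Both 1&2? no. Sum: -1
Gen 4: 2 under 1. Both 1&2? yes. Contrib: +1. Sum: 0
Gen 5: crossing 2x3. Both 1&2? no. Sum: 0
Gen 6: crossing 3x2. Both 1&2? no. Sum: 0
Gen 7: crossing 2x3. Both 1&2? no. Sum: 0
Gen 8: crossing 1x3. Both 1&2? no. Sum: 0
Gen 9: 1 over 2. Both 1&2? yes. Contrib: +1. Sum: 1
Gen 10: 2 over 1. Both 1&2? yes. Contrib: -1. Sum: 0
Gen 11: crossing 3x1. Both 1&2? no. Sum: 0
Gen 12: crossing 1x3. Both 1&2? no. Sum: 0
Gen 13: crossing 3x1. Both 1&2? no. Sum: 0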